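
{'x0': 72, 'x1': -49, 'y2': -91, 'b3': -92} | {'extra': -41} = {'x0': 72, 'x1': -49, 'y2': -91, 'b3': -92, 'extra': -41}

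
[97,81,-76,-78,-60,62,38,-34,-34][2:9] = [-76, -78, -60, 62, 38, -34, -34]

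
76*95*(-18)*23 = -2989080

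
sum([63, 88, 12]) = 163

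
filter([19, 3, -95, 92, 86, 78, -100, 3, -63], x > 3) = [19, 92, 86, 78]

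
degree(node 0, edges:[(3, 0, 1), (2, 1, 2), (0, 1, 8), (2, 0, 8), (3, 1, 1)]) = 3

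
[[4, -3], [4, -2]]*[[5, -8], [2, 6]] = C[0][0] = (4)*(5) + (-3)*(2) = 14
C[0][1] = (4)*(-8) + (-3)*(6) = -50
C[1][0] = (4)*(5) + (-2)*(2) = 16
C[1][1] = (4)*(-8) + (-2)*(6) = -44
= [[14, -50], [16, -44]]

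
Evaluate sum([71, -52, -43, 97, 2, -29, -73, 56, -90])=71 + (-52) + (-43) + 97 + 2 + (-29) + (-73) + 56 + (-90)
= -61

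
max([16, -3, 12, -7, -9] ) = 16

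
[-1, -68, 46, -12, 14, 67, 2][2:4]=[46, -12]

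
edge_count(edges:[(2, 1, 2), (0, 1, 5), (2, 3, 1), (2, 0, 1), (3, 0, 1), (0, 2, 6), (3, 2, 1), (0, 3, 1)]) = 8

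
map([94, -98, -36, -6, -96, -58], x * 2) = 94*2=188, -98*2=-196, -36*2=-72, -6*2=-12, -96*2=-192, -58*2=-116
= [188, -196, -72, -12, -192, -116]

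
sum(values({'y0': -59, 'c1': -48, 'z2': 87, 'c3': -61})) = -81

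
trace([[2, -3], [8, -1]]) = 1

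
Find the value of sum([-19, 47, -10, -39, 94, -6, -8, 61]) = (-19) + 47 + (-10) + (-39) + 94 + (-6) + (-8) + 61
= 120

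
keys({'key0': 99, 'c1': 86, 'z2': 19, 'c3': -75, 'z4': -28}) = ['key0', 'c1', 'z2', 'c3', 'z4']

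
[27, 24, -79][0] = 27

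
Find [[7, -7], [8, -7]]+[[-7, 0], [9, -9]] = [[0, -7], [17, -16]]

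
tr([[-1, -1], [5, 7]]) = diagonal: (-1) + 7
= 6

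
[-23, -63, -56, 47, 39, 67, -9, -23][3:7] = [47, 39, 67, -9]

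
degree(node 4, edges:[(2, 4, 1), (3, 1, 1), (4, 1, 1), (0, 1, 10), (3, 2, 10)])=incident: (2,4), (4,1)
= 2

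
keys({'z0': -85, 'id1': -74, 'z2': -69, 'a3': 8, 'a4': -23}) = ['z0', 'id1', 'z2', 'a3', 'a4']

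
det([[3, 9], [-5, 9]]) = (3)*(9) - (9)*(-5)
= 72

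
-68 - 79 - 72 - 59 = -278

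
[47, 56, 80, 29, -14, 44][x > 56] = keep x where x > 56: 47✗, 56✗, 80✓, 29✗, -14✗, 44✗
= [80]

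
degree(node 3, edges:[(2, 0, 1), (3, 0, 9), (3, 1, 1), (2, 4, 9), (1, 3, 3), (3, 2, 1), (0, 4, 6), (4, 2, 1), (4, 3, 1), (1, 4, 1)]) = incident: (3,0), (3,1), (1,3), (3,2), (4,3)
= 5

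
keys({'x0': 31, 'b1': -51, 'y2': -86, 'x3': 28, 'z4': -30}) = ['x0', 'b1', 'y2', 'x3', 'z4']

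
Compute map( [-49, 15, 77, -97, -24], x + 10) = -49+10=-39, 15+10=25, 77+10=87, -97+10=-87, -24+10=-14
= [-39, 25, 87, -87, -14]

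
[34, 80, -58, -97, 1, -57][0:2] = [34, 80]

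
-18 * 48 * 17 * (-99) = 1454112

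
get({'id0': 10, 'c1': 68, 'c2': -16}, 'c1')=68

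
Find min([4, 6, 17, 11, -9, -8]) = -9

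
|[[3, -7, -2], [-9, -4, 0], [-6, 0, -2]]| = (1)*(3)*det([[-4, 0], [0, -2]]) + (-1)*(-7)*det([[-9, 0], [-6, -2]]) + (1)*(-2)*det([[-9, -4], [-6, 0]])
= 24 + 126 + 48
= 198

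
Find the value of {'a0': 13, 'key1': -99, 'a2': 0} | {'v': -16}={'a0': 13, 'key1': -99, 'a2': 0, 'v': -16}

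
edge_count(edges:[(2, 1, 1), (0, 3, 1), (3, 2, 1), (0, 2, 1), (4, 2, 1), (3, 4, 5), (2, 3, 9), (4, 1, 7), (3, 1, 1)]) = 9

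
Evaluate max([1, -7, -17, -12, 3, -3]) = 3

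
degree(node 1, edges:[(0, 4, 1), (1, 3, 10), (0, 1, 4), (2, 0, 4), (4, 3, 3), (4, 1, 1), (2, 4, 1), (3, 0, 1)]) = 3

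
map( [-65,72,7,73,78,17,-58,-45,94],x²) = [4225, 5184, 49, 5329, 6084, 289, 3364, 2025, 8836]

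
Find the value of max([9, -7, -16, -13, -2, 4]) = 9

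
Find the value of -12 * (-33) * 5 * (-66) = -130680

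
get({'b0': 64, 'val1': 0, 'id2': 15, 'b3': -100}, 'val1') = 0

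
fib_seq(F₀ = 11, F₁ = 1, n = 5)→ F_2 = F_1 + F_0 = 12
F_3 = F_2 + F_1 = 13
F_4 = F_3 + F_2 = 25
= [11, 1, 12, 13, 25]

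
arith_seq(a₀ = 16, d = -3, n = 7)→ [16, 13, 10, 7, 4, 1, -2]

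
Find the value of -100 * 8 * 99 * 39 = -3088800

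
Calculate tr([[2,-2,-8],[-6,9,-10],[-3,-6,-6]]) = diagonal: 2 + 9 + (-6)
= 5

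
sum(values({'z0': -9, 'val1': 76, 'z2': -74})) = (-9) + 76 + (-74)
= -7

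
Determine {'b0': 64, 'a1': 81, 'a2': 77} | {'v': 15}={'b0': 64, 'a1': 81, 'a2': 77, 'v': 15}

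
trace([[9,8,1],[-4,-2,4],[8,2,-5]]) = diagonal: 9 + (-2) + (-5)
= 2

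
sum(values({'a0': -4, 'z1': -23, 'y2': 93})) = 66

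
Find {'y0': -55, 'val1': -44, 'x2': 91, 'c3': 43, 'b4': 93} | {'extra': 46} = {'y0': -55, 'val1': -44, 'x2': 91, 'c3': 43, 'b4': 93, 'extra': 46}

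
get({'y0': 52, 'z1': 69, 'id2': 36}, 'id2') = 36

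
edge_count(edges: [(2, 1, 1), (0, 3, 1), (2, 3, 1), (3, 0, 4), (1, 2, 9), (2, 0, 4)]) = 6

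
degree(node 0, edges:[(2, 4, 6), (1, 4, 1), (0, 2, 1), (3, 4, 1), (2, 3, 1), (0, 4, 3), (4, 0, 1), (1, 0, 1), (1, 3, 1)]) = incident: (0,2), (0,4), (4,0), (1,0)
= 4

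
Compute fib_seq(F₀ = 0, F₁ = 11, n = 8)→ F_2 = F_1 + F_0 = 11
F_3 = F_2 + F_1 = 22
F_4 = F_3 + F_2 = 33
...
= [0, 11, 11, 22, 33, 55, 88, 143]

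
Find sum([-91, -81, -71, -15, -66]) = (-91) + (-81) + (-71) + (-15) + (-66)
= -324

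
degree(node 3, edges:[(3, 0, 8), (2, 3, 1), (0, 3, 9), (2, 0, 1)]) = 3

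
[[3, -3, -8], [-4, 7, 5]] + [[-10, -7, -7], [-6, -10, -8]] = [[-7, -10, -15], [-10, -3, -3]]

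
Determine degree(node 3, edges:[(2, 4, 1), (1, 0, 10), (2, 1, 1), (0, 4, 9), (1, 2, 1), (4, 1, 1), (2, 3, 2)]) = incident: (2,3)
= 1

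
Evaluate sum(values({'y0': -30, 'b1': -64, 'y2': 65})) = (-30) + (-64) + 65
= -29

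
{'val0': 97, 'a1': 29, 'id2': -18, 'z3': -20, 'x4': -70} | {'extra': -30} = {'val0': 97, 'a1': 29, 'id2': -18, 'z3': -20, 'x4': -70, 'extra': -30}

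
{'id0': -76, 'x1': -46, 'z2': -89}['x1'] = -46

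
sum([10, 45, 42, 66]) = 163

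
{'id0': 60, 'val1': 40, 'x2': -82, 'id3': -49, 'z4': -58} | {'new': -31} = {'id0': 60, 'val1': 40, 'x2': -82, 'id3': -49, 'z4': -58, 'new': -31}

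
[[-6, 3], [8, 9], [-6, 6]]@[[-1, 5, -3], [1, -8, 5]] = C[0][0] = (-6)*(-1) + (3)*(1) = 9
C[0][1] = (-6)*(5) + (3)*(-8) = -54
C[0][2] = (-6)*(-3) + (3)*(5) = 33
C[1][0] = (8)*(-1) + (9)*(1) = 1
C[1][1] = (8)*(5) + (9)*(-8) = -32
C[1][2] = (8)*(-3) + (9)*(5) = 21
... (3 more cells)
= [[9, -54, 33], [1, -32, 21], [12, -78, 48]]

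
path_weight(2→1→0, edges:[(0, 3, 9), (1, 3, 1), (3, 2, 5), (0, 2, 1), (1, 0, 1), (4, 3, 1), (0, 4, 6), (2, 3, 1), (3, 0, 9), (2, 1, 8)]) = 9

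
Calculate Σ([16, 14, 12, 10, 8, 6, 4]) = 16 + 14 + 12 + 10 + 8 + 6 + 4
= 70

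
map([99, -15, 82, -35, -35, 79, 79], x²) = [9801, 225, 6724, 1225, 1225, 6241, 6241]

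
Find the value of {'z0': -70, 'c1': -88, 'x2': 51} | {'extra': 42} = {'z0': -70, 'c1': -88, 'x2': 51, 'extra': 42}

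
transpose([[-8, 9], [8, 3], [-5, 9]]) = [[-8, 8, -5], [9, 3, 9]]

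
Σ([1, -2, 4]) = 1 + -2 + 4
= 3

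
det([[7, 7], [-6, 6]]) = 84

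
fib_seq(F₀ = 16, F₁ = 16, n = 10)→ F_2 = F_1 + F_0 = 32
F_3 = F_2 + F_1 = 48
F_4 = F_3 + F_2 = 80
...
= [16, 16, 32, 48, 80, 128, 208, 336, 544, 880]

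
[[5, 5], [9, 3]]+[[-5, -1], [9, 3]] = [[0, 4], [18, 6]]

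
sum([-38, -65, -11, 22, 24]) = (-38) + (-65) + (-11) + 22 + 24
= -68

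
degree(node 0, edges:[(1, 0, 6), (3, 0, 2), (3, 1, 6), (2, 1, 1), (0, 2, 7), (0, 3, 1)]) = 4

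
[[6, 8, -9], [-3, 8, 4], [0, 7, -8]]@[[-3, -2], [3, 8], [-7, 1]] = [[69, 43], [5, 74], [77, 48]]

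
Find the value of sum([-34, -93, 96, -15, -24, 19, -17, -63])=(-34) + (-93) + 96 + (-15) + (-24) + 19 + (-17) + (-63)
= -131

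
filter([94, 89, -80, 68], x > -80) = [94, 89, 68]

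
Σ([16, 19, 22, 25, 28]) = 110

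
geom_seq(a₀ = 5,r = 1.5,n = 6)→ [5.0, 7.5, 11.25, 16.875, 25.3125, 37.96875]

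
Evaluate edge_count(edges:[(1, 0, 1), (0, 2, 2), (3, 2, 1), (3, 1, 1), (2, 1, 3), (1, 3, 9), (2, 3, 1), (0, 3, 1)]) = 8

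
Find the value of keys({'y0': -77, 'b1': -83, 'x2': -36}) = ['y0', 'b1', 'x2']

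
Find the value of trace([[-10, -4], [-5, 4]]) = diagonal: (-10) + 4
= -6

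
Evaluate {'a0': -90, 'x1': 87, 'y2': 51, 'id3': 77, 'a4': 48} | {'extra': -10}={'a0': -90, 'x1': 87, 'y2': 51, 'id3': 77, 'a4': 48, 'extra': -10}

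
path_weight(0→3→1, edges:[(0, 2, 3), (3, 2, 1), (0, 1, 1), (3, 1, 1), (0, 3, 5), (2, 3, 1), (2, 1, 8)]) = 6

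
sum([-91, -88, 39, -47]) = -187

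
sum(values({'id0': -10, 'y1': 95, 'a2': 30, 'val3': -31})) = (-10) + 95 + 30 + (-31)
= 84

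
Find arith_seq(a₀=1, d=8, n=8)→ [1, 9, 17, 25, 33, 41, 49, 57]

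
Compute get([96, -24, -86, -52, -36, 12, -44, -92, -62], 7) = -92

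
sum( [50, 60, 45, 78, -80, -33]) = 120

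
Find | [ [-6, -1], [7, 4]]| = -17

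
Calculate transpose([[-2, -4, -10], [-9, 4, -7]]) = [[-2, -9], [-4, 4], [-10, -7]]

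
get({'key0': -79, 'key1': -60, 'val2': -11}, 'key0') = -79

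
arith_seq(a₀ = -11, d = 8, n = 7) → [-11, -3, 5, 13, 21, 29, 37]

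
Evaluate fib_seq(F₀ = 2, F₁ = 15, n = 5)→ [2, 15, 17, 32, 49]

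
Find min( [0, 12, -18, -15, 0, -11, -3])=-18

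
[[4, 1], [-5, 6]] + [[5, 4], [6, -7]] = [[9, 5], [1, -1]]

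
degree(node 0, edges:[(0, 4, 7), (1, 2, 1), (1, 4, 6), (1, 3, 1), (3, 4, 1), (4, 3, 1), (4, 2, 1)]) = incident: (0,4)
= 1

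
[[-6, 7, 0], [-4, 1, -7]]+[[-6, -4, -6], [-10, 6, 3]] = [[-12, 3, -6], [-14, 7, -4]]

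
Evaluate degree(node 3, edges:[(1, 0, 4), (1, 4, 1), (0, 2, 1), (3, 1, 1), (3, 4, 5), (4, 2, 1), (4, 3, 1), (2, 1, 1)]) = incident: (3,1), (3,4), (4,3)
= 3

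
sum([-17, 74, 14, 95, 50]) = (-17) + 74 + 14 + 95 + 50
= 216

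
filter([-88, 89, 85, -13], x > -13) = [89, 85]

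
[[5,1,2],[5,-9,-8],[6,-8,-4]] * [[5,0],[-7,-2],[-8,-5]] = C[0][0] = (5)*(5) + (1)*(-7) + (2)*(-8) = 2
C[0][1] = (5)*(0) + (1)*(-2) + (2)*(-5) = -12
C[1][0] = (5)*(5) + (-9)*(-7) + (-8)*(-8) = 152
C[1][1] = (5)*(0) + (-9)*(-2) + (-8)*(-5) = 58
C[2][0] = (6)*(5) + (-8)*(-7) + (-4)*(-8) = 118
C[2][1] = (6)*(0) + (-8)*(-2) + (-4)*(-5) = 36
= [[2, -12], [152, 58], [118, 36]]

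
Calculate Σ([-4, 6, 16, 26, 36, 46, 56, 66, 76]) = (-4) + 6 + 16 + 26 + 36 + 46 + 56 + 66 + 76
= 324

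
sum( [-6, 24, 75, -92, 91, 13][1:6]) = 111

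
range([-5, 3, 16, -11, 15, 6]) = 27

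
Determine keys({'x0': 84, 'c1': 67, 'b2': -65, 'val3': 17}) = ['x0', 'c1', 'b2', 'val3']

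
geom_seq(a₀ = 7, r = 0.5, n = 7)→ [7.0, 3.5, 1.75, 0.875, 0.4375, 0.21875, 0.109375]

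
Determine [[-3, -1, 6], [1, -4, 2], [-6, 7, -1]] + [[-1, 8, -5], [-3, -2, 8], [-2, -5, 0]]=[[-4, 7, 1], [-2, -6, 10], [-8, 2, -1]]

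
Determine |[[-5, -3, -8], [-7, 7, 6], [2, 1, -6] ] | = (1)*(-5)*det([[7, 6], [1, -6]]) + (-1)*(-3)*det([[-7, 6], [2, -6]]) + (1)*(-8)*det([[-7, 7], [2, 1]])
= 240 + 90 + 168
= 498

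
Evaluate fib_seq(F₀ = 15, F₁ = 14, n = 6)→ [15, 14, 29, 43, 72, 115]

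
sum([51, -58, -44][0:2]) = slice → [51, -58]
51 + (-58)
= -7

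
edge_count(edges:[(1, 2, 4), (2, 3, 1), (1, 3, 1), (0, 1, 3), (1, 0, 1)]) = 5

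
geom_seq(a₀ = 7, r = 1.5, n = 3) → [7.0, 10.5, 15.75]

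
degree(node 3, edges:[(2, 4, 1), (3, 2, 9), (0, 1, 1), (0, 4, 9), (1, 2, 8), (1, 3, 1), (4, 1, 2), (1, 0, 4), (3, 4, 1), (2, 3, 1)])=incident: (3,2), (1,3), (3,4), (2,3)
= 4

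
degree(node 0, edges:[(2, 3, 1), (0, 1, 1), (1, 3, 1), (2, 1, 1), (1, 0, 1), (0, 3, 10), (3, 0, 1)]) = 4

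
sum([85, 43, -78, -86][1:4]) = -121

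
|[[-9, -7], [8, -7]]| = (-9)*(-7) - (-7)*(8)
= 119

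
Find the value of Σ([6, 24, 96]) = 6 + 24 + 96
= 126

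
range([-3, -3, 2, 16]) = 19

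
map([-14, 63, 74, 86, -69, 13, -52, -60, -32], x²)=[196, 3969, 5476, 7396, 4761, 169, 2704, 3600, 1024]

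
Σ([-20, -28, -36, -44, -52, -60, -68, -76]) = -384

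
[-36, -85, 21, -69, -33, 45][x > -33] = [21, 45]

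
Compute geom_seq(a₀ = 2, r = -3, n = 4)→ [2, -6, 18, -54]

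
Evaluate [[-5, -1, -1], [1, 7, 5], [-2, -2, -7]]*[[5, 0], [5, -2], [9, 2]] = C[0][0] = (-5)*(5) + (-1)*(5) + (-1)*(9) = -39
C[0][1] = (-5)*(0) + (-1)*(-2) + (-1)*(2) = 0
C[1][0] = (1)*(5) + (7)*(5) + (5)*(9) = 85
C[1][1] = (1)*(0) + (7)*(-2) + (5)*(2) = -4
C[2][0] = (-2)*(5) + (-2)*(5) + (-7)*(9) = -83
C[2][1] = (-2)*(0) + (-2)*(-2) + (-7)*(2) = -10
= [[-39, 0], [85, -4], [-83, -10]]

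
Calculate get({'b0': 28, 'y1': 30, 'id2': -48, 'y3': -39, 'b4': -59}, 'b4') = -59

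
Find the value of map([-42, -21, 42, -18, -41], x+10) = [-32, -11, 52, -8, -31]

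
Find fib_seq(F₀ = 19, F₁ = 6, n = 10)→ F_2 = F_1 + F_0 = 25
F_3 = F_2 + F_1 = 31
F_4 = F_3 + F_2 = 56
...
= [19, 6, 25, 31, 56, 87, 143, 230, 373, 603]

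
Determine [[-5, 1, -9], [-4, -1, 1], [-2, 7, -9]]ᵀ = [[-5, -4, -2], [1, -1, 7], [-9, 1, -9]]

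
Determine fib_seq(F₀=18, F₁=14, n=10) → [18, 14, 32, 46, 78, 124, 202, 326, 528, 854]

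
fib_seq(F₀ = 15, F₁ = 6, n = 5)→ [15, 6, 21, 27, 48]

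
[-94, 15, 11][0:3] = [-94, 15, 11]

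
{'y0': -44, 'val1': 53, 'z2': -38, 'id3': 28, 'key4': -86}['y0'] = -44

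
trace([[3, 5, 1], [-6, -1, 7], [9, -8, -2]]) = 0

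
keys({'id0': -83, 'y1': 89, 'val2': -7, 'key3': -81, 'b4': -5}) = ['id0', 'y1', 'val2', 'key3', 'b4']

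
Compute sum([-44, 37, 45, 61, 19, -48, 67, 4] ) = 141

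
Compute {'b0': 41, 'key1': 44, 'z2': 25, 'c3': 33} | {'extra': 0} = {'b0': 41, 'key1': 44, 'z2': 25, 'c3': 33, 'extra': 0}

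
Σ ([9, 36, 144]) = 9 + 36 + 144
= 189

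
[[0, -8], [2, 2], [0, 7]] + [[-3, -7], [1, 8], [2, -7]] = [[-3, -15], [3, 10], [2, 0]]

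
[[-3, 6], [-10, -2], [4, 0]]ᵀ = [[-3, -10, 4], [6, -2, 0]]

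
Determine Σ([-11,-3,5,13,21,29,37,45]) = 136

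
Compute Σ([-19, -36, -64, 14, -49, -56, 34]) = -176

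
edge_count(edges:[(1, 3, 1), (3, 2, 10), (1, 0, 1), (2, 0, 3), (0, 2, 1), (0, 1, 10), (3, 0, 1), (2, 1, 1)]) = 8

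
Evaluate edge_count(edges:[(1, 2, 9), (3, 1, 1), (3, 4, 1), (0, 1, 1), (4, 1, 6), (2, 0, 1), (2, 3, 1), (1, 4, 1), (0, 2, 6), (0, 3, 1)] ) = 10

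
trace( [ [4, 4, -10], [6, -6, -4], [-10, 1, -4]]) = -6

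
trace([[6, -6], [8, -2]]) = diagonal: 6 + (-2)
= 4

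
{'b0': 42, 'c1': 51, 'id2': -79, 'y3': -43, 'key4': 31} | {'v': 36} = {'b0': 42, 'c1': 51, 'id2': -79, 'y3': -43, 'key4': 31, 'v': 36}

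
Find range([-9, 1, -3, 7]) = 16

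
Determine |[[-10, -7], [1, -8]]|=(-10)*(-8) - (-7)*(1)
= 87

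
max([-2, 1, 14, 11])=14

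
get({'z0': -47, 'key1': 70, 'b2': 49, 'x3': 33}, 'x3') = 33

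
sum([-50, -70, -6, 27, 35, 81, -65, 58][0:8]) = slice → [-50, -70, -6, 27, 35, 81, -65, 58]
(-50) + (-70) + (-6) + 27 + 35 + 81 + (-65) + 58
= 10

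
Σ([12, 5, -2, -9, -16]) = 12 + 5 + (-2) + (-9) + (-16)
= -10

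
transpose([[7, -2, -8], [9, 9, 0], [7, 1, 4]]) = [[7, 9, 7], [-2, 9, 1], [-8, 0, 4]]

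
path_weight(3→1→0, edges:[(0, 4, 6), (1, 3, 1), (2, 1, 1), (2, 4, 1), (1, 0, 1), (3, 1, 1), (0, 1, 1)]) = w(3→1)=1 + w(1→0)=1
= 2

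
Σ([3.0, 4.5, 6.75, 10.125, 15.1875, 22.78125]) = 62.34375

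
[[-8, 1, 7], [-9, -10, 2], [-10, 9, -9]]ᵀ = [[-8, -9, -10], [1, -10, 9], [7, 2, -9]]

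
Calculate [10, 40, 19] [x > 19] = keep x where x > 19: 10✗, 40✓, 19✗
= [40]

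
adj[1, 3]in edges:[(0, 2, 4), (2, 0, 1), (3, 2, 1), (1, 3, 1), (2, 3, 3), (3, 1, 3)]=1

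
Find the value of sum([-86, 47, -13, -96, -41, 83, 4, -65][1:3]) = slice → [47, -13]
47 + (-13)
= 34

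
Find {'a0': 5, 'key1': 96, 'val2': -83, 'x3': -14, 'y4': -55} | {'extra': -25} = {'a0': 5, 'key1': 96, 'val2': -83, 'x3': -14, 'y4': -55, 'extra': -25}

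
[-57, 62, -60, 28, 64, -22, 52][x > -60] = keep x where x > -60: -57✓, 62✓, -60✗, 28✓, 64✓, -22✓, 52✓
= [-57, 62, 28, 64, -22, 52]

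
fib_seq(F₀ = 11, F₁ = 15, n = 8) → [11, 15, 26, 41, 67, 108, 175, 283]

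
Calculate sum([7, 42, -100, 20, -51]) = 7 + 42 + (-100) + 20 + (-51)
= -82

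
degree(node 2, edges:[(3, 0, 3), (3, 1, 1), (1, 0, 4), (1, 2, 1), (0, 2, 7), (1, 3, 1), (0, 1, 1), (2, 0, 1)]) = incident: (1,2), (0,2), (2,0)
= 3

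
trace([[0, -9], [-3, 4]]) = diagonal: 0 + 4
= 4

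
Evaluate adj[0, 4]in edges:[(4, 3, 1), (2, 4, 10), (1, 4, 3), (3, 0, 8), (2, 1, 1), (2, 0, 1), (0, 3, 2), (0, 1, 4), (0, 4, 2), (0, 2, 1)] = 2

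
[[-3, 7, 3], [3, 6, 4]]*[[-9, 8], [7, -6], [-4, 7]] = C[0][0] = (-3)*(-9) + (7)*(7) + (3)*(-4) = 64
C[0][1] = (-3)*(8) + (7)*(-6) + (3)*(7) = -45
C[1][0] = (3)*(-9) + (6)*(7) + (4)*(-4) = -1
C[1][1] = (3)*(8) + (6)*(-6) + (4)*(7) = 16
= [[64, -45], [-1, 16]]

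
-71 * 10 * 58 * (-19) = 782420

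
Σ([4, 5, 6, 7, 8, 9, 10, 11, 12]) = 4 + 5 + 6 + 7 + 8 + 9 + 10 + 11 + 12
= 72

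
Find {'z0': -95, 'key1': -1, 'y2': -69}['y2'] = -69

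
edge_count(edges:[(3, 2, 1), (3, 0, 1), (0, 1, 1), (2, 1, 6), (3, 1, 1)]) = 5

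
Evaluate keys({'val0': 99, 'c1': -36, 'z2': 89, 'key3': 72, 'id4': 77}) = ['val0', 'c1', 'z2', 'key3', 'id4']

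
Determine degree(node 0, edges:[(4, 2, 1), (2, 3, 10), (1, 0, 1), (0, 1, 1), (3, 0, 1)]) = incident: (1,0), (0,1), (3,0)
= 3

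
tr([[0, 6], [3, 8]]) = 8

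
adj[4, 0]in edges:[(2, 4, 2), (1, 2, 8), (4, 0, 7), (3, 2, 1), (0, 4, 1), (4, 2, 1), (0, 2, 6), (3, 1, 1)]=7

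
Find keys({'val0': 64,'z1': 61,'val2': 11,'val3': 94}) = ['val0', 'z1', 'val2', 'val3']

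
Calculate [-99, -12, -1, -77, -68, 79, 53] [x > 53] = keep x where x > 53: -99✗, -12✗, -1✗, -77✗, -68✗, 79✓, 53✗
= [79]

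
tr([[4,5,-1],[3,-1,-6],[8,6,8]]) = 11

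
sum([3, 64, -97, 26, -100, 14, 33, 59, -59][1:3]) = slice → [64, -97]
64 + (-97)
= -33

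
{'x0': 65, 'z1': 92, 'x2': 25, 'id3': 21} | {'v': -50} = {'x0': 65, 'z1': 92, 'x2': 25, 'id3': 21, 'v': -50}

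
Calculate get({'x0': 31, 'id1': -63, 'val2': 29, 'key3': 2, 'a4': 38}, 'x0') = 31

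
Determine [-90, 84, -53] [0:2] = [-90, 84]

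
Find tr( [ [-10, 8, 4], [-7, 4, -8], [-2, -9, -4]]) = diagonal: (-10) + 4 + (-4)
= -10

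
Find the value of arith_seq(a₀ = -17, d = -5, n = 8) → [-17, -22, -27, -32, -37, -42, -47, -52]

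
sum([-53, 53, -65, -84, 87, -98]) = -160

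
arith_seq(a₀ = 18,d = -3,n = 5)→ [18, 15, 12, 9, 6]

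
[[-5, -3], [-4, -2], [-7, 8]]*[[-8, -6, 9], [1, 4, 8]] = C[0][0] = (-5)*(-8) + (-3)*(1) = 37
C[0][1] = (-5)*(-6) + (-3)*(4) = 18
C[0][2] = (-5)*(9) + (-3)*(8) = -69
C[1][0] = (-4)*(-8) + (-2)*(1) = 30
C[1][1] = (-4)*(-6) + (-2)*(4) = 16
C[1][2] = (-4)*(9) + (-2)*(8) = -52
... (3 more cells)
= [[37, 18, -69], [30, 16, -52], [64, 74, 1]]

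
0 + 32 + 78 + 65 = 175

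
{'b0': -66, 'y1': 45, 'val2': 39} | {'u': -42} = {'b0': -66, 'y1': 45, 'val2': 39, 'u': -42}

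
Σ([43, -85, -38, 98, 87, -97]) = 8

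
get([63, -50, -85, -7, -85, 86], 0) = 63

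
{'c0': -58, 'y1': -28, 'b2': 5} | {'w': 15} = {'c0': -58, 'y1': -28, 'b2': 5, 'w': 15}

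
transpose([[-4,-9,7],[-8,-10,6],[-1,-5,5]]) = [[-4, -8, -1], [-9, -10, -5], [7, 6, 5]]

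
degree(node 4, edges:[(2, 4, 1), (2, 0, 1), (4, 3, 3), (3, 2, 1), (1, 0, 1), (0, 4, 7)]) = 3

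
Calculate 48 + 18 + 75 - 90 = 51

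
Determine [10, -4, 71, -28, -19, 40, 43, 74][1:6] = [-4, 71, -28, -19, 40]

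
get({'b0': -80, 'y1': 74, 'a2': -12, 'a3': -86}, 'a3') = -86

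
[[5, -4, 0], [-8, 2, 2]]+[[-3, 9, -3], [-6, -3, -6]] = [[2, 5, -3], [-14, -1, -4]]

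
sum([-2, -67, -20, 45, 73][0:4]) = slice → [-2, -67, -20, 45]
(-2) + (-67) + (-20) + 45
= -44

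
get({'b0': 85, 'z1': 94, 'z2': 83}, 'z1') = 94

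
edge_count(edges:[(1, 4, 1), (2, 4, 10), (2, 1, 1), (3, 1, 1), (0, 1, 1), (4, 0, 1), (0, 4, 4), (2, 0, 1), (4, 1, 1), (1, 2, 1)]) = 10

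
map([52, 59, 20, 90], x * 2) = [104, 118, 40, 180]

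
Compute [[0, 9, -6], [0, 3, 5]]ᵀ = [[0, 0], [9, 3], [-6, 5]]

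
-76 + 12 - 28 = -92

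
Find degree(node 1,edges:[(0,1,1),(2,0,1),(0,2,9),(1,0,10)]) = 2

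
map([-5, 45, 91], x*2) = [-10, 90, 182]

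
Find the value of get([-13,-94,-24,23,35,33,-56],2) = -24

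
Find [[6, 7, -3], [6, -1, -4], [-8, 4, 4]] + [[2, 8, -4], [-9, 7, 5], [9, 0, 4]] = [[8, 15, -7], [-3, 6, 1], [1, 4, 8]]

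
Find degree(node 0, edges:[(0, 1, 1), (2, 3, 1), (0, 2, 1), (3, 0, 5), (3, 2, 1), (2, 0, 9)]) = incident: (0,1), (0,2), (3,0), (2,0)
= 4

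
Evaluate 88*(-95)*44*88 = -32369920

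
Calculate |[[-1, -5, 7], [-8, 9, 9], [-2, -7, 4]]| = (1)*(-1)*det([[9, 9], [-7, 4]]) + (-1)*(-5)*det([[-8, 9], [-2, 4]]) + (1)*(7)*det([[-8, 9], [-2, -7]])
= -99 + -70 + 518
= 349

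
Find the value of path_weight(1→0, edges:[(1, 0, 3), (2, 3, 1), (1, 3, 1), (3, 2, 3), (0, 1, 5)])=3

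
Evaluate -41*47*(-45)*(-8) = -693720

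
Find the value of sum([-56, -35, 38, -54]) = -107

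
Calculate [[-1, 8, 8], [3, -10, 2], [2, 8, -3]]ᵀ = [[-1, 3, 2], [8, -10, 8], [8, 2, -3]]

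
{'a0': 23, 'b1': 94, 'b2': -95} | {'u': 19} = {'a0': 23, 'b1': 94, 'b2': -95, 'u': 19}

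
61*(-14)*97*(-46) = 3810548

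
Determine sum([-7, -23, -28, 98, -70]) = -30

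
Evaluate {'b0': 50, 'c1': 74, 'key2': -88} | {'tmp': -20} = {'b0': 50, 'c1': 74, 'key2': -88, 'tmp': -20}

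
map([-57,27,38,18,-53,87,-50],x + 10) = [-47, 37, 48, 28, -43, 97, -40]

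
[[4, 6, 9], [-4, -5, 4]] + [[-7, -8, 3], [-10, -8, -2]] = [[-3, -2, 12], [-14, -13, 2]]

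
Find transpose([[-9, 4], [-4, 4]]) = [[-9, -4], [4, 4]]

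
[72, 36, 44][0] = 72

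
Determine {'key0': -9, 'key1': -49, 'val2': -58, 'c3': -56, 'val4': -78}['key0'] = -9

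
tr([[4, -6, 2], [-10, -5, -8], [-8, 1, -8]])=diagonal: 4 + (-5) + (-8)
= -9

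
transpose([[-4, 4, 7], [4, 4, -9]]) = [[-4, 4], [4, 4], [7, -9]]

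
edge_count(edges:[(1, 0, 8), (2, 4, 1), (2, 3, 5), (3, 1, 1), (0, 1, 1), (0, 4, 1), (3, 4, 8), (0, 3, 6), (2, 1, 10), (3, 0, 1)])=10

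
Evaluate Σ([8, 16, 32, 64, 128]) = 248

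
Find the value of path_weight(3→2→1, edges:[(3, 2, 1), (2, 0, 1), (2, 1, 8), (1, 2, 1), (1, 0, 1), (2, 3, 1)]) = w(3→2)=1 + w(2→1)=8
= 9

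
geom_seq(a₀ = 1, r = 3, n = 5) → a_0 = 1*3^0 = 1
a_1 = 1*3^1 = 3
a_2 = 1*3^2 = 9
...
= [1, 3, 9, 27, 81]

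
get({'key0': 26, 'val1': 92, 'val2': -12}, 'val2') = -12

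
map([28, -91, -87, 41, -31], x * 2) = [56, -182, -174, 82, -62]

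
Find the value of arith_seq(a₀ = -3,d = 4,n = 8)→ [-3, 1, 5, 9, 13, 17, 21, 25]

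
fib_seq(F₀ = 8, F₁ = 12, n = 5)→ [8, 12, 20, 32, 52]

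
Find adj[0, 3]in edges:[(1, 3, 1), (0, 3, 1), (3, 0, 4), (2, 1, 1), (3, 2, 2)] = 1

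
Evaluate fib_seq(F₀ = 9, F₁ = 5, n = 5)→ [9, 5, 14, 19, 33]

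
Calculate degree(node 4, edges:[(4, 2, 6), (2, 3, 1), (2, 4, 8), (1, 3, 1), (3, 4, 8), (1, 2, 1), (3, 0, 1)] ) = incident: (4,2), (2,4), (3,4)
= 3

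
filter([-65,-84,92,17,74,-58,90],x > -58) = keep x where x > -58: -65✗, -84✗, 92✓, 17✓, 74✓, -58✗, 90✓
= [92, 17, 74, 90]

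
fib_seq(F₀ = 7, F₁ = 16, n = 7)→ F_2 = F_1 + F_0 = 23
F_3 = F_2 + F_1 = 39
F_4 = F_3 + F_2 = 62
...
= [7, 16, 23, 39, 62, 101, 163]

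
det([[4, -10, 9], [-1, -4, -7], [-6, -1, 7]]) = -837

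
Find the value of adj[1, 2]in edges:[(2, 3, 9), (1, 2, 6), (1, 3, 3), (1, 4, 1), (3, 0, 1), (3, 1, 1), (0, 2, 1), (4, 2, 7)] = 6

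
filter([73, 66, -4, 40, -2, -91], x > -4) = keep x where x > -4: 73✓, 66✓, -4✗, 40✓, -2✓, -91✗
= [73, 66, 40, -2]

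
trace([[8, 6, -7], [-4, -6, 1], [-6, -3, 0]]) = 2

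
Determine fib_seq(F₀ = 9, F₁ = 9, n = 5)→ F_2 = F_1 + F_0 = 18
F_3 = F_2 + F_1 = 27
F_4 = F_3 + F_2 = 45
= [9, 9, 18, 27, 45]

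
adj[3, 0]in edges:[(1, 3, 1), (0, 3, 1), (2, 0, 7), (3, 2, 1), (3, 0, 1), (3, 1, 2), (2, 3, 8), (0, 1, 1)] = 1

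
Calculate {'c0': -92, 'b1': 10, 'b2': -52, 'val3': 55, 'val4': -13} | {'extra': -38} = {'c0': -92, 'b1': 10, 'b2': -52, 'val3': 55, 'val4': -13, 'extra': -38}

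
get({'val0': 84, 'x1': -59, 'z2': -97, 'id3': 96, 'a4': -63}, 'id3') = 96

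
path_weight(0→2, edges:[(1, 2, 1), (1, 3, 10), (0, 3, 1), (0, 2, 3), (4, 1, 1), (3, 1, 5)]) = 3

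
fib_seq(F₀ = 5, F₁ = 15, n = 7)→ [5, 15, 20, 35, 55, 90, 145]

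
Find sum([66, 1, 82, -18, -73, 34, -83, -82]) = -73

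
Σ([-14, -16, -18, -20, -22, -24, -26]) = (-14) + (-16) + (-18) + (-20) + (-22) + (-24) + (-26)
= -140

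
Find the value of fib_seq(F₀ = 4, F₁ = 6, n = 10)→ [4, 6, 10, 16, 26, 42, 68, 110, 178, 288]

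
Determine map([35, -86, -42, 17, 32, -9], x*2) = 35*2=70, -86*2=-172, -42*2=-84, 17*2=34, 32*2=64, -9*2=-18
= [70, -172, -84, 34, 64, -18]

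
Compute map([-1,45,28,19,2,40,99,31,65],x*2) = [-2, 90, 56, 38, 4, 80, 198, 62, 130]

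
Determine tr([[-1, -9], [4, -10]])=diagonal: (-1) + (-10)
= -11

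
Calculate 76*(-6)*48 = -21888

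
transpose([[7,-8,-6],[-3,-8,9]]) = [[7, -3], [-8, -8], [-6, 9]]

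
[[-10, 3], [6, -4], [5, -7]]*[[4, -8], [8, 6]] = [[-16, 98], [-8, -72], [-36, -82]]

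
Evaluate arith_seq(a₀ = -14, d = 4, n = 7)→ [-14, -10, -6, -2, 2, 6, 10]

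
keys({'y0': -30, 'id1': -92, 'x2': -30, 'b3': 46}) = ['y0', 'id1', 'x2', 'b3']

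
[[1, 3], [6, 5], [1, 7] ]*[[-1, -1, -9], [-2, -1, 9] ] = C[0][0] = (1)*(-1) + (3)*(-2) = -7
C[0][1] = (1)*(-1) + (3)*(-1) = -4
C[0][2] = (1)*(-9) + (3)*(9) = 18
C[1][0] = (6)*(-1) + (5)*(-2) = -16
C[1][1] = (6)*(-1) + (5)*(-1) = -11
C[1][2] = (6)*(-9) + (5)*(9) = -9
... (3 more cells)
= [[-7, -4, 18], [-16, -11, -9], [-15, -8, 54]]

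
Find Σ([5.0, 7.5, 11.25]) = 5.0 + 7.5 + 11.25
= 23.75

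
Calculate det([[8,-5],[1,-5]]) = (8)*(-5) - (-5)*(1)
= -35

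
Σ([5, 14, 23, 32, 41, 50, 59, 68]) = 5 + 14 + 23 + 32 + 41 + 50 + 59 + 68
= 292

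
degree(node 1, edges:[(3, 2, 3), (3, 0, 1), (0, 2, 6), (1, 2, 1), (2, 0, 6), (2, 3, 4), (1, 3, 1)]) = incident: (1,2), (1,3)
= 2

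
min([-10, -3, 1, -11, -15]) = -15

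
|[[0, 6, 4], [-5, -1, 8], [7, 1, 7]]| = (1)*(0)*det([[-1, 8], [1, 7]]) + (-1)*(6)*det([[-5, 8], [7, 7]]) + (1)*(4)*det([[-5, -1], [7, 1]])
= 0 + 546 + 8
= 554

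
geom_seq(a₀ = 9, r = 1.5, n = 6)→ [9.0, 13.5, 20.25, 30.375, 45.5625, 68.34375]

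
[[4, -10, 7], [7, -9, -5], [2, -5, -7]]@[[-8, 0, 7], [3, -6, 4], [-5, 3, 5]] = C[0][0] = (4)*(-8) + (-10)*(3) + (7)*(-5) = -97
C[0][1] = (4)*(0) + (-10)*(-6) + (7)*(3) = 81
C[0][2] = (4)*(7) + (-10)*(4) + (7)*(5) = 23
C[1][0] = (7)*(-8) + (-9)*(3) + (-5)*(-5) = -58
C[1][1] = (7)*(0) + (-9)*(-6) + (-5)*(3) = 39
C[1][2] = (7)*(7) + (-9)*(4) + (-5)*(5) = -12
... (3 more cells)
= [[-97, 81, 23], [-58, 39, -12], [4, 9, -41]]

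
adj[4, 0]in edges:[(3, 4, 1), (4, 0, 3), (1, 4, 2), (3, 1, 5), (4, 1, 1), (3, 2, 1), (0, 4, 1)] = 3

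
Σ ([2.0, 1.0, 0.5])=3.5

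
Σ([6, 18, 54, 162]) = 240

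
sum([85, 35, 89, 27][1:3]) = 124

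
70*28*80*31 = 4860800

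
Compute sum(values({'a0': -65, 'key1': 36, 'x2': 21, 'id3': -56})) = -64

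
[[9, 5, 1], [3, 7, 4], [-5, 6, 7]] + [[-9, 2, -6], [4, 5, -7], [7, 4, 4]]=[[0, 7, -5], [7, 12, -3], [2, 10, 11]]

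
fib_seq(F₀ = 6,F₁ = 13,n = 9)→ F_2 = F_1 + F_0 = 19
F_3 = F_2 + F_1 = 32
F_4 = F_3 + F_2 = 51
...
= [6, 13, 19, 32, 51, 83, 134, 217, 351]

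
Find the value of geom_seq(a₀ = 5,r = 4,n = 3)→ [5, 20, 80]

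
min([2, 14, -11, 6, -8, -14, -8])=-14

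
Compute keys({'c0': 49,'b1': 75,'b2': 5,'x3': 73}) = ['c0', 'b1', 'b2', 'x3']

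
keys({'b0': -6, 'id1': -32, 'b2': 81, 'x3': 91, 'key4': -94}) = ['b0', 'id1', 'b2', 'x3', 'key4']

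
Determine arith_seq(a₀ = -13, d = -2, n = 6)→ [-13, -15, -17, -19, -21, -23]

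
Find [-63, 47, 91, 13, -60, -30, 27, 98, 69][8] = 69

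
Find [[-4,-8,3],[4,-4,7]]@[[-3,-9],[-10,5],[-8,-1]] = [[68, -7], [-28, -63]]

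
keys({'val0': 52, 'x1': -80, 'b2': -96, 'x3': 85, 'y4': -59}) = ['val0', 'x1', 'b2', 'x3', 'y4']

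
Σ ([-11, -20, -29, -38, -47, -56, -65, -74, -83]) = (-11) + (-20) + (-29) + (-38) + (-47) + (-56) + (-65) + (-74) + (-83)
= -423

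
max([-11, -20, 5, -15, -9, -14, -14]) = 5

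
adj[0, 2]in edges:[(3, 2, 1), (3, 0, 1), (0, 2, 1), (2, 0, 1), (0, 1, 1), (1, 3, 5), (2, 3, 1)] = 1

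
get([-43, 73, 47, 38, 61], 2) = 47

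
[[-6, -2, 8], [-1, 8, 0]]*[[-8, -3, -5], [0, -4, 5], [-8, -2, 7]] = C[0][0] = (-6)*(-8) + (-2)*(0) + (8)*(-8) = -16
C[0][1] = (-6)*(-3) + (-2)*(-4) + (8)*(-2) = 10
C[0][2] = (-6)*(-5) + (-2)*(5) + (8)*(7) = 76
C[1][0] = (-1)*(-8) + (8)*(0) + (0)*(-8) = 8
C[1][1] = (-1)*(-3) + (8)*(-4) + (0)*(-2) = -29
C[1][2] = (-1)*(-5) + (8)*(5) + (0)*(7) = 45
= [[-16, 10, 76], [8, -29, 45]]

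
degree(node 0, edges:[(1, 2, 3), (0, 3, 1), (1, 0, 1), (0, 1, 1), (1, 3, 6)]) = 3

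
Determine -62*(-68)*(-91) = -383656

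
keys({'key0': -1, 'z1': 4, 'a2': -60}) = ['key0', 'z1', 'a2']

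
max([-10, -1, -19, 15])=15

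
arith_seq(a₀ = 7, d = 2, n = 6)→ a_0 = 7 + 0*2 = 7
a_1 = 7 + 1*2 = 9
a_2 = 7 + 2*2 = 11
...
= [7, 9, 11, 13, 15, 17]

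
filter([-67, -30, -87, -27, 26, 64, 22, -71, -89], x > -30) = [-27, 26, 64, 22]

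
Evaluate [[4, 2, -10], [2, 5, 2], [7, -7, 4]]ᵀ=[[4, 2, 7], [2, 5, -7], [-10, 2, 4]]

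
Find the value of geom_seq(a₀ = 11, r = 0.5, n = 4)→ [11.0, 5.5, 2.75, 1.375]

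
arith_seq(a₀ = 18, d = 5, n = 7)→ [18, 23, 28, 33, 38, 43, 48]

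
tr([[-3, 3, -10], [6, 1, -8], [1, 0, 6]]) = 4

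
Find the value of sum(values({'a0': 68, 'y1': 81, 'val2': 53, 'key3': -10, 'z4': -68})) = 68 + 81 + 53 + (-10) + (-68)
= 124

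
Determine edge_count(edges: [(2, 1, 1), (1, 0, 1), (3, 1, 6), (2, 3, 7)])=4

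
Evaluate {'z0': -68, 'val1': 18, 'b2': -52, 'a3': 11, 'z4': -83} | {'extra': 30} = {'z0': -68, 'val1': 18, 'b2': -52, 'a3': 11, 'z4': -83, 'extra': 30}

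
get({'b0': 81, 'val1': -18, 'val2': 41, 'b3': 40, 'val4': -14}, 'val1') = -18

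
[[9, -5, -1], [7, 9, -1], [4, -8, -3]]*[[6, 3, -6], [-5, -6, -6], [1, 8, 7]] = [[78, 49, -31], [-4, -41, -103], [61, 36, 3]]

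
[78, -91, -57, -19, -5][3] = -19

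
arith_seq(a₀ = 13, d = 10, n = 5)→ a_0 = 13 + 0*10 = 13
a_1 = 13 + 1*10 = 23
a_2 = 13 + 2*10 = 33
...
= [13, 23, 33, 43, 53]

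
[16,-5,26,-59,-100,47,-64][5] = 47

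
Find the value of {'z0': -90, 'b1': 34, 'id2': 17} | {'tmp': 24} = {'z0': -90, 'b1': 34, 'id2': 17, 'tmp': 24}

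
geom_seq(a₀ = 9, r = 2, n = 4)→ [9, 18, 36, 72]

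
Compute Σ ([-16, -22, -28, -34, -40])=-140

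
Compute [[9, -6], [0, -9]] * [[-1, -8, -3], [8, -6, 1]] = C[0][0] = (9)*(-1) + (-6)*(8) = -57
C[0][1] = (9)*(-8) + (-6)*(-6) = -36
C[0][2] = (9)*(-3) + (-6)*(1) = -33
C[1][0] = (0)*(-1) + (-9)*(8) = -72
C[1][1] = (0)*(-8) + (-9)*(-6) = 54
C[1][2] = (0)*(-3) + (-9)*(1) = -9
= [[-57, -36, -33], [-72, 54, -9]]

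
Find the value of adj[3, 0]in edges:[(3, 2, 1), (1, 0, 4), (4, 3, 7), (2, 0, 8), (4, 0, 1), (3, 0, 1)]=1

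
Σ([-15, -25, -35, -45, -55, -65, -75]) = (-15) + (-25) + (-35) + (-45) + (-55) + (-65) + (-75)
= -315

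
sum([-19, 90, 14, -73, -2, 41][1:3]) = slice → [90, 14]
90 + 14
= 104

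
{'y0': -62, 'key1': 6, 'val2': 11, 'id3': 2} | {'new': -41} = {'y0': -62, 'key1': 6, 'val2': 11, 'id3': 2, 'new': -41}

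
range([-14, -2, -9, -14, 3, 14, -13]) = 28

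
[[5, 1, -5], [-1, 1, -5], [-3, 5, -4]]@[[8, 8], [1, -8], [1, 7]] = [[36, -3], [-12, -51], [-23, -92]]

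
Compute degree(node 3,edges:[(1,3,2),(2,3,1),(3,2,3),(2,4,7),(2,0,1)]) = 3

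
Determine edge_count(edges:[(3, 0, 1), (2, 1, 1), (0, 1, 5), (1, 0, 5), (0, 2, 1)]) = 5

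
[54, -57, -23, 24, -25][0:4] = [54, -57, -23, 24]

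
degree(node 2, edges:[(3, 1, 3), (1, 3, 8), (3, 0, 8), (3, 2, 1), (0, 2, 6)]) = incident: (3,2), (0,2)
= 2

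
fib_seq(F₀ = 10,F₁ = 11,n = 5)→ F_2 = F_1 + F_0 = 21
F_3 = F_2 + F_1 = 32
F_4 = F_3 + F_2 = 53
= [10, 11, 21, 32, 53]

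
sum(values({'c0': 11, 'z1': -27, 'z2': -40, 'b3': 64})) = 11 + (-27) + (-40) + 64
= 8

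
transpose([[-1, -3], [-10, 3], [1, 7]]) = [[-1, -10, 1], [-3, 3, 7]]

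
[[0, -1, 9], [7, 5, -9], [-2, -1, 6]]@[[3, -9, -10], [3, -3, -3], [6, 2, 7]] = C[0][0] = (0)*(3) + (-1)*(3) + (9)*(6) = 51
C[0][1] = (0)*(-9) + (-1)*(-3) + (9)*(2) = 21
C[0][2] = (0)*(-10) + (-1)*(-3) + (9)*(7) = 66
C[1][0] = (7)*(3) + (5)*(3) + (-9)*(6) = -18
C[1][1] = (7)*(-9) + (5)*(-3) + (-9)*(2) = -96
C[1][2] = (7)*(-10) + (5)*(-3) + (-9)*(7) = -148
... (3 more cells)
= [[51, 21, 66], [-18, -96, -148], [27, 33, 65]]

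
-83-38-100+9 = -212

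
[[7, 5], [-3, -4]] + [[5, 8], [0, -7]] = [[12, 13], [-3, -11]]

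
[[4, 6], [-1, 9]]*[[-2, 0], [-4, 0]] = C[0][0] = (4)*(-2) + (6)*(-4) = -32
C[0][1] = (4)*(0) + (6)*(0) = 0
C[1][0] = (-1)*(-2) + (9)*(-4) = -34
C[1][1] = (-1)*(0) + (9)*(0) = 0
= [[-32, 0], [-34, 0]]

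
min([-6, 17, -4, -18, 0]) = -18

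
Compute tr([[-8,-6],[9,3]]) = -5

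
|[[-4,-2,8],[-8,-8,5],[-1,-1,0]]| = -10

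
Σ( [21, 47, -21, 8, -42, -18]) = -5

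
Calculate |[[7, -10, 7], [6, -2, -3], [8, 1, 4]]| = (1)*(7)*det([[-2, -3], [1, 4]]) + (-1)*(-10)*det([[6, -3], [8, 4]]) + (1)*(7)*det([[6, -2], [8, 1]])
= -35 + 480 + 154
= 599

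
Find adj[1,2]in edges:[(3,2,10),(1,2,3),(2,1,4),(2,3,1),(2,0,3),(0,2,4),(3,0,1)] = 3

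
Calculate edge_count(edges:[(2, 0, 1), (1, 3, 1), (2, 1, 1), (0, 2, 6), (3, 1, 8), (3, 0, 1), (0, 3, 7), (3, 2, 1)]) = 8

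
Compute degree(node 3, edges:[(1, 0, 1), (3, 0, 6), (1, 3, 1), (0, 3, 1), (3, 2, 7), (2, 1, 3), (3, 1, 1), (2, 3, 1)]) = incident: (3,0), (1,3), (0,3), (3,2), (3,1), (2,3)
= 6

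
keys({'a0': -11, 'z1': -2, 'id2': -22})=['a0', 'z1', 'id2']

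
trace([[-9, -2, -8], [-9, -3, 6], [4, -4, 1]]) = -11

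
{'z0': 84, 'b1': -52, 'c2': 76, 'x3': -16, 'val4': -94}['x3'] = -16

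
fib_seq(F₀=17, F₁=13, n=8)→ [17, 13, 30, 43, 73, 116, 189, 305]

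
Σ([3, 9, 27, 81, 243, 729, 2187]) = 3279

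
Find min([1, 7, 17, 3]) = 1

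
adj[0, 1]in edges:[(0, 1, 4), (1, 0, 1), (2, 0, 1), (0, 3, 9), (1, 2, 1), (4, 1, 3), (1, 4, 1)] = 4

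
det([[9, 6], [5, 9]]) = (9)*(9) - (6)*(5)
= 51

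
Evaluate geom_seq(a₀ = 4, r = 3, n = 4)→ a_0 = 4*3^0 = 4
a_1 = 4*3^1 = 12
a_2 = 4*3^2 = 36
...
= [4, 12, 36, 108]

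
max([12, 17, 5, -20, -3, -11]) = 17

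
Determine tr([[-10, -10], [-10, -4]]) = diagonal: (-10) + (-4)
= -14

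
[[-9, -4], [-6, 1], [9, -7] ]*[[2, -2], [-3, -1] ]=C[0][0] = (-9)*(2) + (-4)*(-3) = -6
C[0][1] = (-9)*(-2) + (-4)*(-1) = 22
C[1][0] = (-6)*(2) + (1)*(-3) = -15
C[1][1] = (-6)*(-2) + (1)*(-1) = 11
C[2][0] = (9)*(2) + (-7)*(-3) = 39
C[2][1] = (9)*(-2) + (-7)*(-1) = -11
= [[-6, 22], [-15, 11], [39, -11]]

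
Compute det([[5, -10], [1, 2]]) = 20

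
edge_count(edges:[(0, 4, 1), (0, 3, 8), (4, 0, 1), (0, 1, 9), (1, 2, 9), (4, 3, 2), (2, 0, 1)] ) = 7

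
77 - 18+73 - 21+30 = 141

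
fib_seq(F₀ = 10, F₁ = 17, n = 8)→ [10, 17, 27, 44, 71, 115, 186, 301]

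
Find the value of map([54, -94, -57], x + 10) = 54+10=64, -94+10=-84, -57+10=-47
= [64, -84, -47]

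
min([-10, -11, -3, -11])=-11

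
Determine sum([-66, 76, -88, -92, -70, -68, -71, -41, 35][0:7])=slice → [-66, 76, -88, -92, -70, -68, -71]
(-66) + 76 + (-88) + (-92) + (-70) + (-68) + (-71)
= -379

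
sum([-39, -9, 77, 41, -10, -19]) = 41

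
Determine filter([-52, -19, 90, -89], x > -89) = keep x where x > -89: -52✓, -19✓, 90✓, -89✗
= [-52, -19, 90]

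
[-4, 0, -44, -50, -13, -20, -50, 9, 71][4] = -13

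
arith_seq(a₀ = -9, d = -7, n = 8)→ [-9, -16, -23, -30, -37, -44, -51, -58]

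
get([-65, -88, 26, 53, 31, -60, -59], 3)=53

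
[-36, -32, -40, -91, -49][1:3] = [-32, -40]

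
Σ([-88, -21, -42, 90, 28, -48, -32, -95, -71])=(-88) + (-21) + (-42) + 90 + 28 + (-48) + (-32) + (-95) + (-71)
= -279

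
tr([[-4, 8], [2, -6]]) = diagonal: (-4) + (-6)
= -10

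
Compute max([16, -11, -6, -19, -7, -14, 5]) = 16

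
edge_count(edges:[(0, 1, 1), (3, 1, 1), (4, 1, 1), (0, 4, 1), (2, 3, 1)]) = 5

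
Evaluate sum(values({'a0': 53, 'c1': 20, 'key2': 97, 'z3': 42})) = 53 + 20 + 97 + 42
= 212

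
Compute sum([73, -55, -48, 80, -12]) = 38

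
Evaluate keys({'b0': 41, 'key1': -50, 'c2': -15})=['b0', 'key1', 'c2']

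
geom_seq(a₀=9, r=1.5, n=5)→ a_0 = 9*1.5^0 = 9.0
a_1 = 9*1.5^1 = 13.5
a_2 = 9*1.5^2 = 20.25
...
= [9.0, 13.5, 20.25, 30.375, 45.5625]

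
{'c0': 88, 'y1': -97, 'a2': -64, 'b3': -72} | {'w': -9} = {'c0': 88, 'y1': -97, 'a2': -64, 'b3': -72, 'w': -9}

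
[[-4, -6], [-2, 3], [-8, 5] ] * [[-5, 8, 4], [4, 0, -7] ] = [[-4, -32, 26], [22, -16, -29], [60, -64, -67]]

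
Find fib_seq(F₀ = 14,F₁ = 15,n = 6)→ [14, 15, 29, 44, 73, 117]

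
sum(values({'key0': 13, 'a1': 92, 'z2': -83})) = 13 + 92 + (-83)
= 22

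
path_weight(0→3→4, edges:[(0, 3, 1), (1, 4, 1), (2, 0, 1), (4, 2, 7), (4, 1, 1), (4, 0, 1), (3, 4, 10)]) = 11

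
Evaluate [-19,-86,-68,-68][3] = -68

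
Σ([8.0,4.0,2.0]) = 8.0 + 4.0 + 2.0
= 14.0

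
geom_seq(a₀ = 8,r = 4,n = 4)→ [8, 32, 128, 512]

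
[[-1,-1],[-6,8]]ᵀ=[[-1, -6], [-1, 8]]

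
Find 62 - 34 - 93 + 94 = 29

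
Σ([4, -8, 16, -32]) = -20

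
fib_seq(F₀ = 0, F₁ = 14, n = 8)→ [0, 14, 14, 28, 42, 70, 112, 182]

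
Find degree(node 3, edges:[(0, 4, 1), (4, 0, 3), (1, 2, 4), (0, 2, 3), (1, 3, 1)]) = 1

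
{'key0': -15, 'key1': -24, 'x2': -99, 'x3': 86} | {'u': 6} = {'key0': -15, 'key1': -24, 'x2': -99, 'x3': 86, 'u': 6}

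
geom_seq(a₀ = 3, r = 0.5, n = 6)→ [3.0, 1.5, 0.75, 0.375, 0.1875, 0.09375]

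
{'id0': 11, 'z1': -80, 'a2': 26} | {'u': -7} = {'id0': 11, 'z1': -80, 'a2': 26, 'u': -7}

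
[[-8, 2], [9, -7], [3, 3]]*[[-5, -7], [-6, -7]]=C[0][0] = (-8)*(-5) + (2)*(-6) = 28
C[0][1] = (-8)*(-7) + (2)*(-7) = 42
C[1][0] = (9)*(-5) + (-7)*(-6) = -3
C[1][1] = (9)*(-7) + (-7)*(-7) = -14
C[2][0] = (3)*(-5) + (3)*(-6) = -33
C[2][1] = (3)*(-7) + (3)*(-7) = -42
= [[28, 42], [-3, -14], [-33, -42]]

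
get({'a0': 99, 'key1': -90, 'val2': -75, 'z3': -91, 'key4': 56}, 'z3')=-91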